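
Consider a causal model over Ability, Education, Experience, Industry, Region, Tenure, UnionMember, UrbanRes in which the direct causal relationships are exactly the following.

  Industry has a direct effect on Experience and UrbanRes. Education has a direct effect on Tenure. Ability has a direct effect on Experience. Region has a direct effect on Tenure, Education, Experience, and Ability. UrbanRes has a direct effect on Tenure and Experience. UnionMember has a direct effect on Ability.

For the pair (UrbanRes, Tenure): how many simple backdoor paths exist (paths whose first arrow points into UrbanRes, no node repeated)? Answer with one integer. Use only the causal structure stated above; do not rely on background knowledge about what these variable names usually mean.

A backdoor path from UrbanRes to Tenure is any simple undirected path whose first edge points into UrbanRes (i.e. leaves UrbanRes via a parent).
Parents of UrbanRes: {Industry}.
Enumerating:
  P1: UrbanRes <- Industry -> Experience <- Region -> Education -> Tenure
  P2: UrbanRes <- Industry -> Experience <- Region -> Tenure
  P3: UrbanRes <- Industry -> Experience <- Ability <- Region -> Education -> Tenure
  P4: UrbanRes <- Industry -> Experience <- Ability <- Region -> Tenure
That exhausts the simple backdoor paths. Count: 4.

4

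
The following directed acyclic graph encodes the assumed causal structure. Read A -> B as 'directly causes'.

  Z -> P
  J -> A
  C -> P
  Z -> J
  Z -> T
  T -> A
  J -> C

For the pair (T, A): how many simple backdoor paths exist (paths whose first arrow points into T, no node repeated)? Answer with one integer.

2

A backdoor path from T to A is any simple undirected path whose first edge points into T (i.e. leaves T via a parent).
Parents of T: {Z}.
Enumerating:
  P1: T <- Z -> J -> A
  P2: T <- Z -> P <- C <- J -> A
That exhausts the simple backdoor paths. Count: 2.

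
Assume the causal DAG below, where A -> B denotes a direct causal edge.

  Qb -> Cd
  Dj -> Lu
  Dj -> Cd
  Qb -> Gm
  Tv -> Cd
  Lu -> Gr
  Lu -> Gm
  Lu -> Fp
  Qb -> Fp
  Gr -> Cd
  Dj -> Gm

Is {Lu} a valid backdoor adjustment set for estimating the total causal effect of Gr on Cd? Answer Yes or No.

Backdoor paths from Gr to Cd (paths whose first edge points into Gr):
  P1: Gr <- Lu <- Dj -> Cd
  P2: Gr <- Lu <- Dj -> Gm <- Qb -> Cd
  P3: Gr <- Lu -> Fp <- Qb -> Cd
  P4: Gr <- Lu -> Fp <- Qb -> Gm <- Dj -> Cd
  P5: Gr <- Lu -> Gm <- Dj -> Cd
  P6: Gr <- Lu -> Gm <- Qb -> Cd
Condition 1 (no descendant of Gr in the set): holds — descendants of Gr are {Cd}; none are in {Lu}.
Condition 2 (every backdoor path blocked by {Lu}):
  P1: blocked at chain node Lu ∈ conditioning set.
  P2: blocked at chain node Lu ∈ conditioning set.
  P3: blocked at fork node Lu ∈ conditioning set.
  P4: blocked at fork node Lu ∈ conditioning set.
  P5: blocked at fork node Lu ∈ conditioning set.
  P6: blocked at fork node Lu ∈ conditioning set.
{Lu} satisfies the backdoor criterion.

Yes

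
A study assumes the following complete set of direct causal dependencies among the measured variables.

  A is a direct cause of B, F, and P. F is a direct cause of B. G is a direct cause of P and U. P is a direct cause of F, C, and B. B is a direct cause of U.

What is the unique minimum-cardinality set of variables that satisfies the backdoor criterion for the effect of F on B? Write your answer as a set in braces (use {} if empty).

{A, P}

Variables eligible for adjustment (non-descendants of F, excluding F and B): {A, C, G, P}.
Backdoor paths from F to B:
  P1: F <- A -> P <- G -> U <- B
  P2: F <- A -> P -> B
  P3: F <- A -> B
  P4: F <- P <- G -> U <- B
  P5: F <- P <- A -> B
  P6: F <- P -> B
The empty set is not sufficient: P2 (F <- A -> P -> B) has no collider blocking it and no conditioned non-collider, so it is open.
Try {A, P}:
  P1: blocked at fork node A ∈ conditioning set.
  P2: blocked at fork node A ∈ conditioning set.
  P3: blocked at fork node A ∈ conditioning set.
  P4: blocked at chain node P ∈ conditioning set.
  P5: blocked at chain node P ∈ conditioning set.
  P6: blocked at fork node P ∈ conditioning set.
{A, P} contains no descendant of F and blocks every backdoor path.
Every element of {A, P} is needed (dropping A leaves P3 open; dropping P leaves P6 open), so no proper subset is valid.
Among all size-2 subsets of the eligible variables, only {A, P} blocks every backdoor path, so it is the unique smallest valid adjustment set.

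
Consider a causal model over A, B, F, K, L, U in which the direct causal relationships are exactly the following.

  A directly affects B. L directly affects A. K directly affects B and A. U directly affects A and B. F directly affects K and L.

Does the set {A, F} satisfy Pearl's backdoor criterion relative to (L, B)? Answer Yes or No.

Backdoor paths from L to B (paths whose first edge points into L):
  P1: L <- F -> K -> A <- U -> B
  P2: L <- F -> K -> A -> B
  P3: L <- F -> K -> B
Condition 1 (no descendant of L in the set): FAILS — A is a descendant of L.
Condition 2 (every backdoor path blocked by {A, F}):
  P1: blocked at fork node F ∈ conditioning set.
  P2: blocked at fork node F ∈ conditioning set.
  P3: blocked at fork node F ∈ conditioning set.
{A, F} does not satisfy the backdoor criterion.

No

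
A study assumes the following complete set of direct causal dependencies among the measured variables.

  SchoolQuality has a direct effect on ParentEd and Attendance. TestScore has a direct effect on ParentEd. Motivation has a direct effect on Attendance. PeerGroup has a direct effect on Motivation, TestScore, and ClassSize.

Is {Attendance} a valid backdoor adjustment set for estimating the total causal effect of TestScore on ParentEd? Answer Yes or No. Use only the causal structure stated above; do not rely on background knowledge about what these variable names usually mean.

Backdoor paths from TestScore to ParentEd (paths whose first edge points into TestScore):
  P1: TestScore <- PeerGroup -> Motivation -> Attendance <- SchoolQuality -> ParentEd
Condition 1 (no descendant of TestScore in the set): holds — descendants of TestScore are {ParentEd}; none are in {Attendance}.
Condition 2 (every backdoor path blocked by {Attendance}):
  P1: open — collider(s) Attendance are conditioned on (or have a conditioned descendant) and no non-collider on the path is in the set.
{Attendance} does not satisfy the backdoor criterion.

No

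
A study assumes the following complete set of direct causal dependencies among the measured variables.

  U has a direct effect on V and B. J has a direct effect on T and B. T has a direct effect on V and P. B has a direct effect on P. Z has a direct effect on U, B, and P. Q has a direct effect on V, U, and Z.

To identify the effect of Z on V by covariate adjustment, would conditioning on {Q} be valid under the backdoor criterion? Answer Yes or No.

Yes

Backdoor paths from Z to V (paths whose first edge points into Z):
  P1: Z <- Q -> U -> V
  P2: Z <- Q -> U -> B <- J -> T -> V
  P3: Z <- Q -> U -> B -> P <- T -> V
  P4: Z <- Q -> V
Condition 1 (no descendant of Z in the set): holds — descendants of Z are {B, P, U, V}; none are in {Q}.
Condition 2 (every backdoor path blocked by {Q}):
  P1: blocked at fork node Q ∈ conditioning set.
  P2: blocked at fork node Q ∈ conditioning set.
  P3: blocked at fork node Q ∈ conditioning set.
  P4: blocked at fork node Q ∈ conditioning set.
{Q} satisfies the backdoor criterion.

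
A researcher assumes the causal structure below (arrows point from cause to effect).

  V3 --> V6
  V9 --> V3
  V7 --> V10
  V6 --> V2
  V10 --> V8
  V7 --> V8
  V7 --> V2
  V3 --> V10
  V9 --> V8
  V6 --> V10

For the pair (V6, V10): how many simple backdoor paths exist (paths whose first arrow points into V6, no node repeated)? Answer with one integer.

A backdoor path from V6 to V10 is any simple undirected path whose first edge points into V6 (i.e. leaves V6 via a parent).
Parents of V6: {V3}.
Enumerating:
  P1: V6 <- V3 <- V9 -> V8 <- V7 -> V10
  P2: V6 <- V3 <- V9 -> V8 <- V10
  P3: V6 <- V3 -> V10
That exhausts the simple backdoor paths. Count: 3.

3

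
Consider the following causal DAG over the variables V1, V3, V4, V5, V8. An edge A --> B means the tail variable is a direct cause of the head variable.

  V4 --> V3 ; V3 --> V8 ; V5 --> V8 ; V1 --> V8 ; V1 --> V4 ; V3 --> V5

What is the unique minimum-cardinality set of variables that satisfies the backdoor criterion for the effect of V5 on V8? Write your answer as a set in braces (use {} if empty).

Variables eligible for adjustment (non-descendants of V5, excluding V5 and V8): {V1, V3, V4}.
Backdoor paths from V5 to V8:
  P1: V5 <- V3 <- V4 <- V1 -> V8
  P2: V5 <- V3 -> V8
The empty set is not sufficient: P1 (V5 <- V3 <- V4 <- V1 -> V8) has no collider blocking it and no conditioned non-collider, so it is open.
Try {V3}:
  P1: blocked at chain node V3 ∈ conditioning set.
  P2: blocked at fork node V3 ∈ conditioning set.
{V3} contains no descendant of V5 and blocks every backdoor path.
No other singleton works — e.g. {V1} leaves P2 open — so {V3} is the unique smallest valid adjustment set.

{V3}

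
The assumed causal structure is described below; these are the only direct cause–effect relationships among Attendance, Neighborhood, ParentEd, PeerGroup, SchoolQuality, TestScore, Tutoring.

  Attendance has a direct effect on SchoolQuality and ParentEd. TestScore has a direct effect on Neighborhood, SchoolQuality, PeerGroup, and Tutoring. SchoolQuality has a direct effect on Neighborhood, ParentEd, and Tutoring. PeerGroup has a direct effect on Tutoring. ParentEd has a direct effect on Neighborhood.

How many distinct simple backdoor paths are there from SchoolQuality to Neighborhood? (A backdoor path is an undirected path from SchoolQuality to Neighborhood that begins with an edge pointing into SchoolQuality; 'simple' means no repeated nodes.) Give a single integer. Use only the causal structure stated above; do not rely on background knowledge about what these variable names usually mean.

2

A backdoor path from SchoolQuality to Neighborhood is any simple undirected path whose first edge points into SchoolQuality (i.e. leaves SchoolQuality via a parent).
Parents of SchoolQuality: {Attendance, TestScore}.
Enumerating:
  P1: SchoolQuality <- TestScore -> Neighborhood
  P2: SchoolQuality <- Attendance -> ParentEd -> Neighborhood
That exhausts the simple backdoor paths. Count: 2.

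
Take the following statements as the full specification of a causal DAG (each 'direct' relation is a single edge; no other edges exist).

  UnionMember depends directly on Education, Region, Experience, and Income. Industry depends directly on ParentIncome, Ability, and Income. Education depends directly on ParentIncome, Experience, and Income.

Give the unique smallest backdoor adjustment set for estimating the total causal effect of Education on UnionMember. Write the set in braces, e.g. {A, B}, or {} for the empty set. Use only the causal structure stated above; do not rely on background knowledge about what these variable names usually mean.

{Experience, Income}

Variables eligible for adjustment (non-descendants of Education, excluding Education and UnionMember): {Ability, Experience, Income, Industry, ParentIncome, Region}.
Backdoor paths from Education to UnionMember:
  P1: Education <- ParentIncome -> Industry <- Income -> UnionMember
  P2: Education <- Income -> UnionMember
  P3: Education <- Experience -> UnionMember
The empty set is not sufficient: P2 (Education <- Income -> UnionMember) has no collider blocking it and no conditioned non-collider, so it is open.
Try {Experience, Income}:
  P1: blocked at collider Industry (neither it nor any descendant is in the conditioning set).
  P2: blocked at fork node Income ∈ conditioning set.
  P3: blocked at fork node Experience ∈ conditioning set.
{Experience, Income} contains no descendant of Education and blocks every backdoor path.
Every element of {Experience, Income} is needed (dropping Experience leaves P3 open; dropping Income leaves P2 open), so no proper subset is valid.
Among all size-2 subsets of the eligible variables, only {Experience, Income} blocks every backdoor path, so it is the unique smallest valid adjustment set.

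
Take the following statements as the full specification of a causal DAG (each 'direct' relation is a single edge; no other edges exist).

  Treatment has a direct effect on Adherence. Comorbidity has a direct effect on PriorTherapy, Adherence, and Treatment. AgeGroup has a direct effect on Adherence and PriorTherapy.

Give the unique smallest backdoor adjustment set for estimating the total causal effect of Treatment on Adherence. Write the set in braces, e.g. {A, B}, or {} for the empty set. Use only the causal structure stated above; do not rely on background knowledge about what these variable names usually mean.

{Comorbidity}

Variables eligible for adjustment (non-descendants of Treatment, excluding Treatment and Adherence): {AgeGroup, Comorbidity, PriorTherapy}.
Backdoor paths from Treatment to Adherence:
  P1: Treatment <- Comorbidity -> PriorTherapy <- AgeGroup -> Adherence
  P2: Treatment <- Comorbidity -> Adherence
The empty set is not sufficient: P2 (Treatment <- Comorbidity -> Adherence) has no collider blocking it and no conditioned non-collider, so it is open.
Try {Comorbidity}:
  P1: blocked at fork node Comorbidity ∈ conditioning set.
  P2: blocked at fork node Comorbidity ∈ conditioning set.
{Comorbidity} contains no descendant of Treatment and blocks every backdoor path.
No other singleton works — e.g. {AgeGroup} leaves P2 open — so {Comorbidity} is the unique smallest valid adjustment set.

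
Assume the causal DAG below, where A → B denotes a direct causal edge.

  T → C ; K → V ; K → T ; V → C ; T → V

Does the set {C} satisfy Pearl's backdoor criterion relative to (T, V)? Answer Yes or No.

Backdoor paths from T to V (paths whose first edge points into T):
  P1: T <- K -> V
Condition 1 (no descendant of T in the set): FAILS — C is a descendant of T.
Condition 2 (every backdoor path blocked by {C}):
  P1: open — no interior node is in the conditioning set.
{C} does not satisfy the backdoor criterion.

No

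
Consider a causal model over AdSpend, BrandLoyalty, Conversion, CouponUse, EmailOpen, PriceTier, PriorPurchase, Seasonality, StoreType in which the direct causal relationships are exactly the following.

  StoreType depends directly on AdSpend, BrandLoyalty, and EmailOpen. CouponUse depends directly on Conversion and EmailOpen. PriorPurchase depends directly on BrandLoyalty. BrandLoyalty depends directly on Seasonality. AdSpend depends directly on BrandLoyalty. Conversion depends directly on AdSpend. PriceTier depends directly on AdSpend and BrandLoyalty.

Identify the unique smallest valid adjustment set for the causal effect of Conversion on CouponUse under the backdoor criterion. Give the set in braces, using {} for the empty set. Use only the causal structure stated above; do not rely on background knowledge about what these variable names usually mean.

Variables eligible for adjustment (non-descendants of Conversion, excluding Conversion and CouponUse): {AdSpend, BrandLoyalty, EmailOpen, PriceTier, PriorPurchase, Seasonality, StoreType}.
Backdoor paths from Conversion to CouponUse:
  P1: Conversion <- AdSpend <- BrandLoyalty -> StoreType <- EmailOpen -> CouponUse
  P2: Conversion <- AdSpend -> StoreType <- EmailOpen -> CouponUse
  P3: Conversion <- AdSpend -> PriceTier <- BrandLoyalty -> StoreType <- EmailOpen -> CouponUse
Each backdoor path contains an unconditioned collider, so every path is already blocked with the empty conditioning set:
  P1: blocked at collider StoreType (neither it nor any descendant is in the conditioning set).
  P2: blocked at collider StoreType (neither it nor any descendant is in the conditioning set).
  P3: blocked at collider PriceTier (neither it nor any descendant is in the conditioning set).
The empty set is therefore the unique smallest valid set.

{}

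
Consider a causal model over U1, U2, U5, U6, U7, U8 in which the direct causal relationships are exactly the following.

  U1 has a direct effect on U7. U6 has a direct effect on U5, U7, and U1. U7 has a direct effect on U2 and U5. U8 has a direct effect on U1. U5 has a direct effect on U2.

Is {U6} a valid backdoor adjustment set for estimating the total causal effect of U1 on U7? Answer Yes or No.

Yes

Backdoor paths from U1 to U7 (paths whose first edge points into U1):
  P1: U1 <- U6 -> U7
  P2: U1 <- U6 -> U5 <- U7
  P3: U1 <- U6 -> U5 -> U2 <- U7
Condition 1 (no descendant of U1 in the set): holds — descendants of U1 are {U2, U5, U7}; none are in {U6}.
Condition 2 (every backdoor path blocked by {U6}):
  P1: blocked at fork node U6 ∈ conditioning set.
  P2: blocked at fork node U6 ∈ conditioning set.
  P3: blocked at fork node U6 ∈ conditioning set.
{U6} satisfies the backdoor criterion.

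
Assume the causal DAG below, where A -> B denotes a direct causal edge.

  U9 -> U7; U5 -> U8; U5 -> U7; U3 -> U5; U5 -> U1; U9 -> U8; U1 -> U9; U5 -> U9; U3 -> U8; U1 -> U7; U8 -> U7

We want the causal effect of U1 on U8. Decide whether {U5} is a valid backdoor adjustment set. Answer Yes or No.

Backdoor paths from U1 to U8 (paths whose first edge points into U1):
  P1: U1 <- U5 <- U3 -> U8
  P2: U1 <- U5 -> U9 -> U8
  P3: U1 <- U5 -> U9 -> U7 <- U8
  P4: U1 <- U5 -> U8
  P5: U1 <- U5 -> U7 <- U9 -> U8
  P6: U1 <- U5 -> U7 <- U8
Condition 1 (no descendant of U1 in the set): holds — descendants of U1 are {U7, U8, U9}; none are in {U5}.
Condition 2 (every backdoor path blocked by {U5}):
  P1: blocked at chain node U5 ∈ conditioning set.
  P2: blocked at fork node U5 ∈ conditioning set.
  P3: blocked at fork node U5 ∈ conditioning set.
  P4: blocked at fork node U5 ∈ conditioning set.
  P5: blocked at fork node U5 ∈ conditioning set.
  P6: blocked at fork node U5 ∈ conditioning set.
{U5} satisfies the backdoor criterion.

Yes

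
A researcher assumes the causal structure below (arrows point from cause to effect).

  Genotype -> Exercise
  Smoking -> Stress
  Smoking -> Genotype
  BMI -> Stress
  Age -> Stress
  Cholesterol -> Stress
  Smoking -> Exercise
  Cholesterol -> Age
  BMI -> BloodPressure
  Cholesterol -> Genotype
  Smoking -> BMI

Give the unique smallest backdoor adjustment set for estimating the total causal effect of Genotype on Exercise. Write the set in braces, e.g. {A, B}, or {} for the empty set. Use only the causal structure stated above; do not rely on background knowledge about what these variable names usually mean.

Variables eligible for adjustment (non-descendants of Genotype, excluding Genotype and Exercise): {Age, BMI, BloodPressure, Cholesterol, Smoking, Stress}.
Backdoor paths from Genotype to Exercise:
  P1: Genotype <- Smoking -> Exercise
  P2: Genotype <- Cholesterol -> Age -> Stress <- Smoking -> Exercise
  P3: Genotype <- Cholesterol -> Age -> Stress <- BMI <- Smoking -> Exercise
  P4: Genotype <- Cholesterol -> Stress <- Smoking -> Exercise
  P5: Genotype <- Cholesterol -> Stress <- BMI <- Smoking -> Exercise
The empty set is not sufficient: P1 (Genotype <- Smoking -> Exercise) has no collider blocking it and no conditioned non-collider, so it is open.
Try {Smoking}:
  P1: blocked at fork node Smoking ∈ conditioning set.
  P2: blocked at collider Stress (neither it nor any descendant is in the conditioning set).
  P3: blocked at collider Stress (neither it nor any descendant is in the conditioning set).
  P4: blocked at collider Stress (neither it nor any descendant is in the conditioning set).
  P5: blocked at collider Stress (neither it nor any descendant is in the conditioning set).
{Smoking} contains no descendant of Genotype and blocks every backdoor path.
No other singleton works — e.g. {Cholesterol} leaves P1 open — so {Smoking} is the unique smallest valid adjustment set.

{Smoking}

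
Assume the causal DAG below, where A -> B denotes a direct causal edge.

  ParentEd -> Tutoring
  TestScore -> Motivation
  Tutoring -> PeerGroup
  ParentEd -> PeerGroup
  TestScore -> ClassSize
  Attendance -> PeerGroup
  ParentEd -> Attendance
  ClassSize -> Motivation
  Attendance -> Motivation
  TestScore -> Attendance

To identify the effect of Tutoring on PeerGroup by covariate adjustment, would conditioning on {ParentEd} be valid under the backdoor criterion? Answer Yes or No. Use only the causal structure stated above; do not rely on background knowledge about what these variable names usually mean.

Yes

Backdoor paths from Tutoring to PeerGroup (paths whose first edge points into Tutoring):
  P1: Tutoring <- ParentEd -> Attendance -> PeerGroup
  P2: Tutoring <- ParentEd -> PeerGroup
Condition 1 (no descendant of Tutoring in the set): holds — descendants of Tutoring are {PeerGroup}; none are in {ParentEd}.
Condition 2 (every backdoor path blocked by {ParentEd}):
  P1: blocked at fork node ParentEd ∈ conditioning set.
  P2: blocked at fork node ParentEd ∈ conditioning set.
{ParentEd} satisfies the backdoor criterion.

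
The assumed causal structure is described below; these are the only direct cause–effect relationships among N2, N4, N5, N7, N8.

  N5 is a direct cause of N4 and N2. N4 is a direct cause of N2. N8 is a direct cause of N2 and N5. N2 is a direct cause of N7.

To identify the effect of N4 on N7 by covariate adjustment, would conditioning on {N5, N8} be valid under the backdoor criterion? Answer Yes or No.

Backdoor paths from N4 to N7 (paths whose first edge points into N4):
  P1: N4 <- N5 <- N8 -> N2 -> N7
  P2: N4 <- N5 -> N2 -> N7
Condition 1 (no descendant of N4 in the set): holds — descendants of N4 are {N2, N7}; none are in {N5, N8}.
Condition 2 (every backdoor path blocked by {N5, N8}):
  P1: blocked at chain node N5 ∈ conditioning set.
  P2: blocked at fork node N5 ∈ conditioning set.
{N5, N8} satisfies the backdoor criterion.

Yes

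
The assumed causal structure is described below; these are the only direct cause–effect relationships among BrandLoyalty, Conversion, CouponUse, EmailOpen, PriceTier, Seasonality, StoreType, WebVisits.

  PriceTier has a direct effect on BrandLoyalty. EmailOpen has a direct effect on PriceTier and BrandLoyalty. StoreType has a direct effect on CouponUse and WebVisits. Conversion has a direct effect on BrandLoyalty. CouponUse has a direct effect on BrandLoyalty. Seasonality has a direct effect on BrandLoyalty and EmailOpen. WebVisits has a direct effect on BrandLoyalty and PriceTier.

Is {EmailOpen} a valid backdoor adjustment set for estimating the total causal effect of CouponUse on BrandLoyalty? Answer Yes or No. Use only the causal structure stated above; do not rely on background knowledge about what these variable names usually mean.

Backdoor paths from CouponUse to BrandLoyalty (paths whose first edge points into CouponUse):
  P1: CouponUse <- StoreType -> WebVisits -> PriceTier <- EmailOpen <- Seasonality -> BrandLoyalty
  P2: CouponUse <- StoreType -> WebVisits -> PriceTier <- EmailOpen -> BrandLoyalty
  P3: CouponUse <- StoreType -> WebVisits -> PriceTier -> BrandLoyalty
  P4: CouponUse <- StoreType -> WebVisits -> BrandLoyalty
Condition 1 (no descendant of CouponUse in the set): holds — descendants of CouponUse are {BrandLoyalty}; none are in {EmailOpen}.
Condition 2 (every backdoor path blocked by {EmailOpen}):
  P1: blocked at collider PriceTier (neither it nor any descendant is in the conditioning set).
  P2: blocked at collider PriceTier (neither it nor any descendant is in the conditioning set).
  P3: open — no interior node is in the conditioning set.
  P4: open — no interior node is in the conditioning set.
{EmailOpen} does not satisfy the backdoor criterion.

No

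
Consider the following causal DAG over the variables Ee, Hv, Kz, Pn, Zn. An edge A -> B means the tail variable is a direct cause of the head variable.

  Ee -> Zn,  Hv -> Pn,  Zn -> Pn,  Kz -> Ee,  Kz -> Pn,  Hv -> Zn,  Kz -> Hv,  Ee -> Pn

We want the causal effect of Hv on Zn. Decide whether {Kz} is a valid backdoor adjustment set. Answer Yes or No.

Backdoor paths from Hv to Zn (paths whose first edge points into Hv):
  P1: Hv <- Kz -> Ee -> Zn
  P2: Hv <- Kz -> Ee -> Pn <- Zn
  P3: Hv <- Kz -> Pn <- Ee -> Zn
  P4: Hv <- Kz -> Pn <- Zn
Condition 1 (no descendant of Hv in the set): holds — descendants of Hv are {Pn, Zn}; none are in {Kz}.
Condition 2 (every backdoor path blocked by {Kz}):
  P1: blocked at fork node Kz ∈ conditioning set.
  P2: blocked at fork node Kz ∈ conditioning set.
  P3: blocked at fork node Kz ∈ conditioning set.
  P4: blocked at fork node Kz ∈ conditioning set.
{Kz} satisfies the backdoor criterion.

Yes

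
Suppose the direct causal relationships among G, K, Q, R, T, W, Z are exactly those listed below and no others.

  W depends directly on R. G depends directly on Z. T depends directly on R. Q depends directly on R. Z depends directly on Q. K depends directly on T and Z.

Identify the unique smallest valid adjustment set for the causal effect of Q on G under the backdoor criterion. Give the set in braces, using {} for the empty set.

Variables eligible for adjustment (non-descendants of Q, excluding Q and G): {R, T, W}.
Backdoor paths from Q to G:
  P1: Q <- R -> T -> K <- Z -> G
Each backdoor path contains an unconditioned collider, so every path is already blocked with the empty conditioning set:
  P1: blocked at collider K (neither it nor any descendant is in the conditioning set).
The empty set is therefore the unique smallest valid set.

{}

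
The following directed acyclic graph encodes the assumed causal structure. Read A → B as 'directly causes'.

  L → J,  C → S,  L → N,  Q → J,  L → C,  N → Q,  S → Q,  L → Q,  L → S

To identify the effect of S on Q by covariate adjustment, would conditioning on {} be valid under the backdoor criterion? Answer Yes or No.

No

Backdoor paths from S to Q (paths whose first edge points into S):
  P1: S <- L -> N -> Q
  P2: S <- L -> Q
  P3: S <- L -> J <- Q
  P4: S <- C <- L -> N -> Q
  P5: S <- C <- L -> Q
  P6: S <- C <- L -> J <- Q
Condition 1 (no descendant of S in the set): holds — descendants of S are {J, Q}; none are in {}.
Condition 2 (every backdoor path blocked by {}):
  P1: open — no interior node is in the conditioning set.
  P2: open — no interior node is in the conditioning set.
  P3: blocked at collider J (neither it nor any descendant is in the conditioning set).
  P4: open — no interior node is in the conditioning set.
  P5: open — no interior node is in the conditioning set.
  P6: blocked at collider J (neither it nor any descendant is in the conditioning set).
{} does not satisfy the backdoor criterion.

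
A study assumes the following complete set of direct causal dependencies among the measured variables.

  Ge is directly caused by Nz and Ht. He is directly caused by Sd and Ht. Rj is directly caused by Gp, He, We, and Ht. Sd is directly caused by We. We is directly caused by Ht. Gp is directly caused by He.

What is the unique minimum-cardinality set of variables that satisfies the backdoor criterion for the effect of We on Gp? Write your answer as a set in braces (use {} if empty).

{Ht}

Variables eligible for adjustment (non-descendants of We, excluding We and Gp): {Ge, Ht, Nz}.
Backdoor paths from We to Gp:
  P1: We <- Ht -> He -> Gp
  P2: We <- Ht -> He -> Rj <- Gp
  P3: We <- Ht -> Rj <- He -> Gp
  P4: We <- Ht -> Rj <- Gp
The empty set is not sufficient: P1 (We <- Ht -> He -> Gp) has no collider blocking it and no conditioned non-collider, so it is open.
Try {Ht}:
  P1: blocked at fork node Ht ∈ conditioning set.
  P2: blocked at fork node Ht ∈ conditioning set.
  P3: blocked at fork node Ht ∈ conditioning set.
  P4: blocked at fork node Ht ∈ conditioning set.
{Ht} contains no descendant of We and blocks every backdoor path.
No other singleton works — e.g. {Nz} leaves P1 open — so {Ht} is the unique smallest valid adjustment set.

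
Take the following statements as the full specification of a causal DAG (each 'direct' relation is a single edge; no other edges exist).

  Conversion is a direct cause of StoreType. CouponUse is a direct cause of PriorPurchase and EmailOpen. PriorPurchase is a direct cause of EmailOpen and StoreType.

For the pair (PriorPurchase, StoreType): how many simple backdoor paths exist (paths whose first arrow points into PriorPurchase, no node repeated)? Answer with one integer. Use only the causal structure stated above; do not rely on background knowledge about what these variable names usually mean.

A backdoor path from PriorPurchase to StoreType is any simple undirected path whose first edge points into PriorPurchase (i.e. leaves PriorPurchase via a parent).
Parents of PriorPurchase: {CouponUse}.
No simple path from any parent of PriorPurchase reaches StoreType without revisiting PriorPurchase, so there are no backdoor paths.

0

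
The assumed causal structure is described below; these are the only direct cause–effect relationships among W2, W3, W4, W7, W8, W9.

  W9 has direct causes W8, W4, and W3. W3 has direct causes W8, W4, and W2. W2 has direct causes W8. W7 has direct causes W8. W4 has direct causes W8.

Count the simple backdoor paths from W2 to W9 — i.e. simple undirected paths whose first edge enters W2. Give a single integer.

A backdoor path from W2 to W9 is any simple undirected path whose first edge points into W2 (i.e. leaves W2 via a parent).
Parents of W2: {W8}.
Enumerating:
  P1: W2 <- W8 -> W4 -> W3 -> W9
  P2: W2 <- W8 -> W4 -> W9
  P3: W2 <- W8 -> W3 <- W4 -> W9
  P4: W2 <- W8 -> W3 -> W9
  P5: W2 <- W8 -> W9
That exhausts the simple backdoor paths. Count: 5.

5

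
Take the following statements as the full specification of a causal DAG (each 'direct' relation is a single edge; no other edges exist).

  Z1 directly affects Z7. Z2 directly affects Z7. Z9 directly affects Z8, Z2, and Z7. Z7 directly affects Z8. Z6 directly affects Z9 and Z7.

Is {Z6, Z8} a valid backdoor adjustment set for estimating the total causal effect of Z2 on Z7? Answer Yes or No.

Backdoor paths from Z2 to Z7 (paths whose first edge points into Z2):
  P1: Z2 <- Z9 <- Z6 -> Z7
  P2: Z2 <- Z9 -> Z7
  P3: Z2 <- Z9 -> Z8 <- Z7
Condition 1 (no descendant of Z2 in the set): FAILS — Z8 is a descendant of Z2.
Condition 2 (every backdoor path blocked by {Z6, Z8}):
  P1: blocked at fork node Z6 ∈ conditioning set.
  P2: open — no interior node is in the conditioning set.
  P3: open — collider(s) Z8 are conditioned on (or have a conditioned descendant) and no non-collider on the path is in the set.
{Z6, Z8} does not satisfy the backdoor criterion.

No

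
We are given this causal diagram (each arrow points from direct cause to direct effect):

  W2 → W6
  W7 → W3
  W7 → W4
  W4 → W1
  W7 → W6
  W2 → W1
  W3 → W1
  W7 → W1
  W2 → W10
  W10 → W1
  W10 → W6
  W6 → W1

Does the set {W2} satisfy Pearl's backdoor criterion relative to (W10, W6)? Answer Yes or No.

Yes

Backdoor paths from W10 to W6 (paths whose first edge points into W10):
  P1: W10 <- W2 -> W6
  P2: W10 <- W2 -> W1 <- W7 -> W6
  P3: W10 <- W2 -> W1 <- W4 <- W7 -> W6
  P4: W10 <- W2 -> W1 <- W3 <- W7 -> W6
  P5: W10 <- W2 -> W1 <- W6
Condition 1 (no descendant of W10 in the set): holds — descendants of W10 are {W1, W6}; none are in {W2}.
Condition 2 (every backdoor path blocked by {W2}):
  P1: blocked at fork node W2 ∈ conditioning set.
  P2: blocked at fork node W2 ∈ conditioning set.
  P3: blocked at fork node W2 ∈ conditioning set.
  P4: blocked at fork node W2 ∈ conditioning set.
  P5: blocked at fork node W2 ∈ conditioning set.
{W2} satisfies the backdoor criterion.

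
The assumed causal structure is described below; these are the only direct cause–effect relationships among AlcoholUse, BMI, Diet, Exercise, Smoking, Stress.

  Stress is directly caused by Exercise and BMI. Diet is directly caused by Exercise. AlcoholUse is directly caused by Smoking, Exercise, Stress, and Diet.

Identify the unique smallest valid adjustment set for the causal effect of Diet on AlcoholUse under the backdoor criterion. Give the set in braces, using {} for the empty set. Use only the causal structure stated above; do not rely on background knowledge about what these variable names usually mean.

Variables eligible for adjustment (non-descendants of Diet, excluding Diet and AlcoholUse): {BMI, Exercise, Smoking, Stress}.
Backdoor paths from Diet to AlcoholUse:
  P1: Diet <- Exercise -> Stress -> AlcoholUse
  P2: Diet <- Exercise -> AlcoholUse
The empty set is not sufficient: P1 (Diet <- Exercise -> Stress -> AlcoholUse) has no collider blocking it and no conditioned non-collider, so it is open.
Try {Exercise}:
  P1: blocked at fork node Exercise ∈ conditioning set.
  P2: blocked at fork node Exercise ∈ conditioning set.
{Exercise} contains no descendant of Diet and blocks every backdoor path.
No other singleton works — e.g. {BMI} leaves P1 open — so {Exercise} is the unique smallest valid adjustment set.

{Exercise}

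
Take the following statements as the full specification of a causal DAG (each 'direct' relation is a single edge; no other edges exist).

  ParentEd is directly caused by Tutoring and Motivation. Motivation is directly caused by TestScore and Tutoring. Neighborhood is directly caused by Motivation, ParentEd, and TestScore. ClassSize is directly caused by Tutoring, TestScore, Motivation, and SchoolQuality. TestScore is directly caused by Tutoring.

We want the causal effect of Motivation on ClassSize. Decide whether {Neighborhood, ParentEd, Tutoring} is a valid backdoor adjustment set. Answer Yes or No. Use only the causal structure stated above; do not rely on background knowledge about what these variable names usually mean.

Backdoor paths from Motivation to ClassSize (paths whose first edge points into Motivation):
  P1: Motivation <- Tutoring -> TestScore -> ClassSize
  P2: Motivation <- Tutoring -> ParentEd -> Neighborhood <- TestScore -> ClassSize
  P3: Motivation <- Tutoring -> ClassSize
  P4: Motivation <- TestScore <- Tutoring -> ClassSize
  P5: Motivation <- TestScore -> Neighborhood <- ParentEd <- Tutoring -> ClassSize
  P6: Motivation <- TestScore -> ClassSize
Condition 1 (no descendant of Motivation in the set): FAILS — Neighborhood and ParentEd are descendants of Motivation.
Condition 2 (every backdoor path blocked by {Neighborhood, ParentEd, Tutoring}):
  P1: blocked at fork node Tutoring ∈ conditioning set.
  P2: blocked at fork node Tutoring ∈ conditioning set.
  P3: blocked at fork node Tutoring ∈ conditioning set.
  P4: blocked at fork node Tutoring ∈ conditioning set.
  P5: blocked at chain node ParentEd ∈ conditioning set.
  P6: open — no interior node is in the conditioning set.
{Neighborhood, ParentEd, Tutoring} does not satisfy the backdoor criterion.

No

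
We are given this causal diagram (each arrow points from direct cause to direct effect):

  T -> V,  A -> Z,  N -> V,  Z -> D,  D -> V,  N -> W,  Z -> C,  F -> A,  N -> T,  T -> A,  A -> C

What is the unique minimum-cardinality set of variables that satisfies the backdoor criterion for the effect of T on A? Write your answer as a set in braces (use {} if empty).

Variables eligible for adjustment (non-descendants of T, excluding T and A): {F, N, W}.
Backdoor paths from T to A:
  P1: T <- N -> V <- D <- Z <- A
  P2: T <- N -> V <- D <- Z -> C <- A
Each backdoor path contains an unconditioned collider, so every path is already blocked with the empty conditioning set:
  P1: blocked at collider V (neither it nor any descendant is in the conditioning set).
  P2: blocked at collider V (neither it nor any descendant is in the conditioning set).
The empty set is therefore the unique smallest valid set.

{}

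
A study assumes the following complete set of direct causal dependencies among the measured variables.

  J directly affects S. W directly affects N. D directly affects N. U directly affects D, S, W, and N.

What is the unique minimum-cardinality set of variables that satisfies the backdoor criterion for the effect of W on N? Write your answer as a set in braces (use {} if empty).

{U}

Variables eligible for adjustment (non-descendants of W, excluding W and N): {D, J, S, U}.
Backdoor paths from W to N:
  P1: W <- U -> D -> N
  P2: W <- U -> N
The empty set is not sufficient: P1 (W <- U -> D -> N) has no collider blocking it and no conditioned non-collider, so it is open.
Try {U}:
  P1: blocked at fork node U ∈ conditioning set.
  P2: blocked at fork node U ∈ conditioning set.
{U} contains no descendant of W and blocks every backdoor path.
No other singleton works — e.g. {D} leaves P2 open — so {U} is the unique smallest valid adjustment set.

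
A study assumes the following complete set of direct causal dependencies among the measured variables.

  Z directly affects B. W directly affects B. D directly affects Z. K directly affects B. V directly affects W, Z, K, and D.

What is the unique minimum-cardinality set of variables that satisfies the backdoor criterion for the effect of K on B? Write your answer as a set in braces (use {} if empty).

{V}

Variables eligible for adjustment (non-descendants of K, excluding K and B): {D, V, W, Z}.
Backdoor paths from K to B:
  P1: K <- V -> W -> B
  P2: K <- V -> D -> Z -> B
  P3: K <- V -> Z -> B
The empty set is not sufficient: P1 (K <- V -> W -> B) has no collider blocking it and no conditioned non-collider, so it is open.
Try {V}:
  P1: blocked at fork node V ∈ conditioning set.
  P2: blocked at fork node V ∈ conditioning set.
  P3: blocked at fork node V ∈ conditioning set.
{V} contains no descendant of K and blocks every backdoor path.
No other singleton works — e.g. {W} leaves P2 open — so {V} is the unique smallest valid adjustment set.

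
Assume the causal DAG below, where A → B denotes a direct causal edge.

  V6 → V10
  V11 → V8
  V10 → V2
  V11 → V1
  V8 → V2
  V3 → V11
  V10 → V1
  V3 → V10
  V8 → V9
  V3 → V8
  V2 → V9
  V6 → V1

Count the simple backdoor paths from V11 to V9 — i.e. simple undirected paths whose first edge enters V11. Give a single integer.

4

A backdoor path from V11 to V9 is any simple undirected path whose first edge points into V11 (i.e. leaves V11 via a parent).
Parents of V11: {V3}.
Enumerating:
  P1: V11 <- V3 -> V10 -> V2 <- V8 -> V9
  P2: V11 <- V3 -> V10 -> V2 -> V9
  P3: V11 <- V3 -> V8 -> V2 -> V9
  P4: V11 <- V3 -> V8 -> V9
That exhausts the simple backdoor paths. Count: 4.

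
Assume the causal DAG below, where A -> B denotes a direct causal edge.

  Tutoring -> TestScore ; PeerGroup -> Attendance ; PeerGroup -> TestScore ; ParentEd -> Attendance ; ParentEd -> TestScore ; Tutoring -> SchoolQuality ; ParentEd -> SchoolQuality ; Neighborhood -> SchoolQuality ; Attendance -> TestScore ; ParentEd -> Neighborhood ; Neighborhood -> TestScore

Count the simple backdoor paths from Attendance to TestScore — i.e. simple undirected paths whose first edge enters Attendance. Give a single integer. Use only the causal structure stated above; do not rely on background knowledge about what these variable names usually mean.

A backdoor path from Attendance to TestScore is any simple undirected path whose first edge points into Attendance (i.e. leaves Attendance via a parent).
Parents of Attendance: {ParentEd, PeerGroup}.
Enumerating:
  P1: Attendance <- ParentEd -> Neighborhood -> TestScore
  P2: Attendance <- ParentEd -> Neighborhood -> SchoolQuality <- Tutoring -> TestScore
  P3: Attendance <- ParentEd -> TestScore
  P4: Attendance <- ParentEd -> SchoolQuality <- Neighborhood -> TestScore
  P5: Attendance <- ParentEd -> SchoolQuality <- Tutoring -> TestScore
  P6: Attendance <- PeerGroup -> TestScore
That exhausts the simple backdoor paths. Count: 6.

6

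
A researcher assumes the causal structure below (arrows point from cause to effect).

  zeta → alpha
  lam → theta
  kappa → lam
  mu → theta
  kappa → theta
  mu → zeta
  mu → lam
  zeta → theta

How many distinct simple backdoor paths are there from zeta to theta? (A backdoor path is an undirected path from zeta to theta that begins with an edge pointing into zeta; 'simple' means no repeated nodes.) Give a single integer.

A backdoor path from zeta to theta is any simple undirected path whose first edge points into zeta (i.e. leaves zeta via a parent).
Parents of zeta: {mu}.
Enumerating:
  P1: zeta <- mu -> lam <- kappa -> theta
  P2: zeta <- mu -> lam -> theta
  P3: zeta <- mu -> theta
That exhausts the simple backdoor paths. Count: 3.

3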